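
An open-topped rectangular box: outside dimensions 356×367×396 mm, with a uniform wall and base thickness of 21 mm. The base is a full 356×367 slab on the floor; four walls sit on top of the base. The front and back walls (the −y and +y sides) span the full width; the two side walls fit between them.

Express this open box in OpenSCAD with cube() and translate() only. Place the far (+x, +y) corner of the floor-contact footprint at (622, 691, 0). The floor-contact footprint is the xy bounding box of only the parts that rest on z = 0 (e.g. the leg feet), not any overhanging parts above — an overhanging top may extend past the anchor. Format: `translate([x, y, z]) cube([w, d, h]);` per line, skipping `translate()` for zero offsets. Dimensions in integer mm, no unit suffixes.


translate([266, 324, 0]) cube([356, 367, 21]);
translate([266, 324, 21]) cube([356, 21, 375]);
translate([266, 670, 21]) cube([356, 21, 375]);
translate([266, 345, 21]) cube([21, 325, 375]);
translate([601, 345, 21]) cube([21, 325, 375]);


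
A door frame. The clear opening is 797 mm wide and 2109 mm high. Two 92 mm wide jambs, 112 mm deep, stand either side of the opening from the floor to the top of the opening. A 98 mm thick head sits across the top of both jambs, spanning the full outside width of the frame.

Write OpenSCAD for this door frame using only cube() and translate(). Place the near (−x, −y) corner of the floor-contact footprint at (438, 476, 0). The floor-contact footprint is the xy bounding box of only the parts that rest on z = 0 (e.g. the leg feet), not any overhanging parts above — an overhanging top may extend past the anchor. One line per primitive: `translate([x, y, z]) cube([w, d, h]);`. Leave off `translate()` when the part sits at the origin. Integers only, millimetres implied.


translate([438, 476, 0]) cube([92, 112, 2109]);
translate([1327, 476, 0]) cube([92, 112, 2109]);
translate([438, 476, 2109]) cube([981, 112, 98]);


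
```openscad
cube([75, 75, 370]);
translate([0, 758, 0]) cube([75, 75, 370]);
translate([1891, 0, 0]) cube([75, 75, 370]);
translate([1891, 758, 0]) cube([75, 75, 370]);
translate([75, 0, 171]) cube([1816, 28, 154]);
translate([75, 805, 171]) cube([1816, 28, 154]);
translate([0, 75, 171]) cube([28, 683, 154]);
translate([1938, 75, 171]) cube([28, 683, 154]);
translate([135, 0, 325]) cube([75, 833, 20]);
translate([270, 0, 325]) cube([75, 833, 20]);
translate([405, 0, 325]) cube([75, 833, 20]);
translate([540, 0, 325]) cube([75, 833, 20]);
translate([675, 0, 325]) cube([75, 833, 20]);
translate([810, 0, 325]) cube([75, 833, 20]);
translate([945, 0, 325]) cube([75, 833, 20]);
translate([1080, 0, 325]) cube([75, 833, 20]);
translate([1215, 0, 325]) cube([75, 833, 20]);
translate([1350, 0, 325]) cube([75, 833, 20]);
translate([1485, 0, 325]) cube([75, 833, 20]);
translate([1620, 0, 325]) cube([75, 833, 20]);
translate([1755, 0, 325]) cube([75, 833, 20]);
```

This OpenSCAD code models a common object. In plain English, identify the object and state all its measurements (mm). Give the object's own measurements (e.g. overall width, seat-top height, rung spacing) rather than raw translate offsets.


A bed frame 1966 mm long (x) by 833 mm wide (y). Four 75×75 mm corner posts, 370 mm tall, at the corners of the footprint. Four rails of 28 mm thickness and 154 mm height run between adjacent posts with their undersides at z = 171 mm, their outer faces flush with the outside of the frame (the two x-running rails run between the posts' inner faces; the two y-running rails run between the posts' inner faces). 13 slats, each 75 mm wide (x) and 20 mm thick, lie across the top of the two x-running rails, running the full 833 mm width of the frame in y; along x they sit between the end posts with a 60 mm gap after the −x posts and between neighbouring slats, leaving 61 mm before the +x posts.


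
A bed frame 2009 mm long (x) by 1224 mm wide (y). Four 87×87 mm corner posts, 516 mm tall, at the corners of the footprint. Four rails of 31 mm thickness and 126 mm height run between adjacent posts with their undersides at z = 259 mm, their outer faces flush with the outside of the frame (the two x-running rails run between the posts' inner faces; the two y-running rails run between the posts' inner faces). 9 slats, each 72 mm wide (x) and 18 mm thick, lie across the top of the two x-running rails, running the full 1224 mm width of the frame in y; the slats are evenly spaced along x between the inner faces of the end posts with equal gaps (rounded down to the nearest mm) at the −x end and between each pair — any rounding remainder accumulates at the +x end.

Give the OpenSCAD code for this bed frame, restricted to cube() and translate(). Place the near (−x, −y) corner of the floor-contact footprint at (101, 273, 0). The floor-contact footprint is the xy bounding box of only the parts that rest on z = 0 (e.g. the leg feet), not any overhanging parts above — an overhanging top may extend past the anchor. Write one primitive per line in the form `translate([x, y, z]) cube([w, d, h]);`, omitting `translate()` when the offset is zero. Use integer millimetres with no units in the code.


// slat z = rail_z + rail_h = 259 + 126 = 385
// slat gap = ⌊(1835 − 9·72) / 10⌋ = 118
translate([101, 273, 0]) cube([87, 87, 516]);
translate([101, 1410, 0]) cube([87, 87, 516]);
translate([2023, 273, 0]) cube([87, 87, 516]);
translate([2023, 1410, 0]) cube([87, 87, 516]);
translate([188, 273, 259]) cube([1835, 31, 126]);
translate([188, 1466, 259]) cube([1835, 31, 126]);
translate([101, 360, 259]) cube([31, 1050, 126]);
translate([2079, 360, 259]) cube([31, 1050, 126]);
translate([306, 273, 385]) cube([72, 1224, 18]);
translate([496, 273, 385]) cube([72, 1224, 18]);
translate([686, 273, 385]) cube([72, 1224, 18]);
translate([876, 273, 385]) cube([72, 1224, 18]);
translate([1066, 273, 385]) cube([72, 1224, 18]);
translate([1256, 273, 385]) cube([72, 1224, 18]);
translate([1446, 273, 385]) cube([72, 1224, 18]);
translate([1636, 273, 385]) cube([72, 1224, 18]);
translate([1826, 273, 385]) cube([72, 1224, 18]);


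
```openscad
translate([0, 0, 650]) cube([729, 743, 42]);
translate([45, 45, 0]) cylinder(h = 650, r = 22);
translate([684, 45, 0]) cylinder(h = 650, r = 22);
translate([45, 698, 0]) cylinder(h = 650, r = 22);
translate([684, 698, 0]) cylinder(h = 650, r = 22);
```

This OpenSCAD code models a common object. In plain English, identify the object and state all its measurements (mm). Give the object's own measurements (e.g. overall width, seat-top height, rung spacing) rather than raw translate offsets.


A table: top 729 mm (x) × 743 mm (y), 42 mm thick, upper face at z = 692 mm, on four round legs of 44 mm diameter, each leg's bounding box inset 23 mm from the nearest pair of top edges from z = 0 to the bottom of the top.


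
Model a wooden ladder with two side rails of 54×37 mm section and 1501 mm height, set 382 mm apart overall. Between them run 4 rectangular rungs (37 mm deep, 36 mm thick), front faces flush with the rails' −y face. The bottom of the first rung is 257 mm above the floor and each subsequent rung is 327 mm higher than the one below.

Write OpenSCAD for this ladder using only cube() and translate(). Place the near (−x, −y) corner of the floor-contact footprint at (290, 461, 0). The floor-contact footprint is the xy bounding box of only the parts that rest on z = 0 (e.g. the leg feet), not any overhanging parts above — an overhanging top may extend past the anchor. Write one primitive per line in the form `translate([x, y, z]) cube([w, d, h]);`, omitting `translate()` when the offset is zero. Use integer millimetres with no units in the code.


translate([290, 461, 0]) cube([54, 37, 1501]);
translate([618, 461, 0]) cube([54, 37, 1501]);
translate([344, 461, 257]) cube([274, 37, 36]);
translate([344, 461, 584]) cube([274, 37, 36]);
translate([344, 461, 911]) cube([274, 37, 36]);
translate([344, 461, 1238]) cube([274, 37, 36]);


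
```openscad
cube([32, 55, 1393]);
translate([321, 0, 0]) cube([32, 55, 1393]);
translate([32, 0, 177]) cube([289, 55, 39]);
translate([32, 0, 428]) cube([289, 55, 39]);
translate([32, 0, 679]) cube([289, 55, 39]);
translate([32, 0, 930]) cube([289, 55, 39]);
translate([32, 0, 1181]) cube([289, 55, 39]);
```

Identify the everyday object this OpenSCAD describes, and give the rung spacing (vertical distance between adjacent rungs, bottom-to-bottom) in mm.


A ladder. The rung spacing is 251 mm.

Two tall 32×55 posts with 5 short bars between them — a ladder. Adjacent rungs sit at z = 177 and z = 428, so the spacing is 428 − 177 = 251 mm.


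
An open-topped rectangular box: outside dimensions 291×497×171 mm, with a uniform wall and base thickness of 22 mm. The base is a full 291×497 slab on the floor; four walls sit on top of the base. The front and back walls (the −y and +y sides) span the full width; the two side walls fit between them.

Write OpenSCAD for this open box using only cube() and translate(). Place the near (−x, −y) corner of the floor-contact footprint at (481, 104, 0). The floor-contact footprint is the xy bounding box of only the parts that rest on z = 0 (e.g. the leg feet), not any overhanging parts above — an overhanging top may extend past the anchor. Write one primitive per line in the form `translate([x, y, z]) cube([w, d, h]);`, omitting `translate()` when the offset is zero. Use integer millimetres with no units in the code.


translate([481, 104, 0]) cube([291, 497, 22]);
translate([481, 104, 22]) cube([291, 22, 149]);
translate([481, 579, 22]) cube([291, 22, 149]);
translate([481, 126, 22]) cube([22, 453, 149]);
translate([750, 126, 22]) cube([22, 453, 149]);


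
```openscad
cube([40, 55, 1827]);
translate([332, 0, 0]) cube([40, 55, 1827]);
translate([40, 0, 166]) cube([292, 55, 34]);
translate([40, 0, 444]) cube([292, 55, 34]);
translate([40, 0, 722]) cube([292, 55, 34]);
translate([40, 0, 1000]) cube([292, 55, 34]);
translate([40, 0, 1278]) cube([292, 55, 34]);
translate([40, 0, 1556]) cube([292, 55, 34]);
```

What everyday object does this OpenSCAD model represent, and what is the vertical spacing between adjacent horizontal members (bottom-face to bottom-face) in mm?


A ladder. The rung spacing is 278 mm.

Two tall 40×55 posts with 6 short bars between them — a ladder. Adjacent rungs sit at z = 166 and z = 444, so the spacing is 444 − 166 = 278 mm.


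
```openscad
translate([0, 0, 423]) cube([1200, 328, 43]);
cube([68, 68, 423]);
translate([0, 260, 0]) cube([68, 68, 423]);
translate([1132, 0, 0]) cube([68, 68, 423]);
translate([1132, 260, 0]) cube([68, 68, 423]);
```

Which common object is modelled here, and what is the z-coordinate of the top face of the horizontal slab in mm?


A bench. The seat-top height is 466 mm.

A long slab on four corner posts — a bench. The slab sits at z = 423 with thickness 43, so the top is 423 + 43 = 466 mm.


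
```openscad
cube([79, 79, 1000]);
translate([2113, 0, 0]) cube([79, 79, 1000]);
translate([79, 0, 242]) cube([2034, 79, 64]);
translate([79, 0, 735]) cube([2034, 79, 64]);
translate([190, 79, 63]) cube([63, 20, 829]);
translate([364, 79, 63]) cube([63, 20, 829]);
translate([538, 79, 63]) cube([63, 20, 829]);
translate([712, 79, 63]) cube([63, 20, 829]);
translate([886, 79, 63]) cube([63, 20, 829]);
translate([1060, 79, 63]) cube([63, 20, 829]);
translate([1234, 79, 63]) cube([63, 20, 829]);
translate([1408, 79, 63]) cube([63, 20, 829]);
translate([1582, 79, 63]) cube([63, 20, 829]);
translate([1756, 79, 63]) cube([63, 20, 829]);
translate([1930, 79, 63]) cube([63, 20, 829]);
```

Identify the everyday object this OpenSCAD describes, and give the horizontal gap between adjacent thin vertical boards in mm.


A fence section. The picket gap is 111 mm.

Two posts, two rails, 11 pickets — a fence section. Span 2034 mm holds 11 pickets of 63 mm with 12 equal gaps: ⌊(2034 − 11·63) / 12⌋ = 111 mm.


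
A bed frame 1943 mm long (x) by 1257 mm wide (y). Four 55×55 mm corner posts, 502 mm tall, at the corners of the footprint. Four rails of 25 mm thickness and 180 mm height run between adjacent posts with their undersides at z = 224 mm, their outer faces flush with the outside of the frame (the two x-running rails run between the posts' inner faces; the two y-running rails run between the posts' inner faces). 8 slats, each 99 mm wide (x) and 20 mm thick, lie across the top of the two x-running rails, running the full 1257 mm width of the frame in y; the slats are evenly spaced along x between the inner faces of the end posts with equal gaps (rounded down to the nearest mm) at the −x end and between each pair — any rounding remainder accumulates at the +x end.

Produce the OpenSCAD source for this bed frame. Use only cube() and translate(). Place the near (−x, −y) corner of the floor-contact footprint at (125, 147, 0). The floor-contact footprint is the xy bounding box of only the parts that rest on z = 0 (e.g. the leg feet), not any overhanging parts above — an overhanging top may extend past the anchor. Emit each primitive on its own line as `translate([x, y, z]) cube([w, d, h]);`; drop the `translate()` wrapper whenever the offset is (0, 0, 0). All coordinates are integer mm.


translate([125, 147, 0]) cube([55, 55, 502]);
translate([125, 1349, 0]) cube([55, 55, 502]);
translate([2013, 147, 0]) cube([55, 55, 502]);
translate([2013, 1349, 0]) cube([55, 55, 502]);
translate([180, 147, 224]) cube([1833, 25, 180]);
translate([180, 1379, 224]) cube([1833, 25, 180]);
translate([125, 202, 224]) cube([25, 1147, 180]);
translate([2043, 202, 224]) cube([25, 1147, 180]);
translate([295, 147, 404]) cube([99, 1257, 20]);
translate([509, 147, 404]) cube([99, 1257, 20]);
translate([723, 147, 404]) cube([99, 1257, 20]);
translate([937, 147, 404]) cube([99, 1257, 20]);
translate([1151, 147, 404]) cube([99, 1257, 20]);
translate([1365, 147, 404]) cube([99, 1257, 20]);
translate([1579, 147, 404]) cube([99, 1257, 20]);
translate([1793, 147, 404]) cube([99, 1257, 20]);


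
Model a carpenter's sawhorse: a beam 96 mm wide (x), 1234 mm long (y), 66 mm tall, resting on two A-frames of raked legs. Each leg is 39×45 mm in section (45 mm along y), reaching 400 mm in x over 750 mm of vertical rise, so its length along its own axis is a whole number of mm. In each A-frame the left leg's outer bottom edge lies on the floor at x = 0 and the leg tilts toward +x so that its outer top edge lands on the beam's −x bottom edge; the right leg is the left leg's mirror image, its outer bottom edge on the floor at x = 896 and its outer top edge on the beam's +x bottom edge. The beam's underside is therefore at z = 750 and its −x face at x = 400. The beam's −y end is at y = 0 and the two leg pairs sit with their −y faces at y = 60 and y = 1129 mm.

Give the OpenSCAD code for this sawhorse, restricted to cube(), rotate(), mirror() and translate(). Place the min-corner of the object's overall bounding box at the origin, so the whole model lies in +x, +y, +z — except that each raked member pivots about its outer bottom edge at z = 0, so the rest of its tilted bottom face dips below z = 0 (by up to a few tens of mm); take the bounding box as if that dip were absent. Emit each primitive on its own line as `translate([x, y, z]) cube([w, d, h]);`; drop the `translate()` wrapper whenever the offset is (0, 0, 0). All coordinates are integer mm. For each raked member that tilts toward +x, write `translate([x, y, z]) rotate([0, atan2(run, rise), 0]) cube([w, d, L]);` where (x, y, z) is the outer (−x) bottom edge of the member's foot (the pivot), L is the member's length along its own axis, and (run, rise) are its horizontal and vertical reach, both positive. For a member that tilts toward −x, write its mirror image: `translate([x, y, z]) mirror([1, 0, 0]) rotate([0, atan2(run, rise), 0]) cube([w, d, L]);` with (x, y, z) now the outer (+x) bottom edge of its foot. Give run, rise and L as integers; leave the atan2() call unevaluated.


translate([400, 0, 750]) cube([96, 1234, 66]);
translate([0, 60, 0]) rotate([0, atan2(400, 750), 0]) cube([39, 45, 850]);
translate([896, 60, 0]) mirror([1, 0, 0]) rotate([0, atan2(400, 750), 0]) cube([39, 45, 850]);
translate([0, 1129, 0]) rotate([0, atan2(400, 750), 0]) cube([39, 45, 850]);
translate([896, 1129, 0]) mirror([1, 0, 0]) rotate([0, atan2(400, 750), 0]) cube([39, 45, 850]);


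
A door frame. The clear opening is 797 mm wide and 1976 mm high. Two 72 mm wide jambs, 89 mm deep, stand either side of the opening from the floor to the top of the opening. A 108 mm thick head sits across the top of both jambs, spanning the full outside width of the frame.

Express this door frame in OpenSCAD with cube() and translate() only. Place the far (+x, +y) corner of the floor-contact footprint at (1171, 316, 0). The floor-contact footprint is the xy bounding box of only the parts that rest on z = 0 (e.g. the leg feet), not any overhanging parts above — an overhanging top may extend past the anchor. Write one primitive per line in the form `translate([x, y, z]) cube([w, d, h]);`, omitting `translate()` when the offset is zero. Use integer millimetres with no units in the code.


translate([230, 227, 0]) cube([72, 89, 1976]);
translate([1099, 227, 0]) cube([72, 89, 1976]);
translate([230, 227, 1976]) cube([941, 89, 108]);


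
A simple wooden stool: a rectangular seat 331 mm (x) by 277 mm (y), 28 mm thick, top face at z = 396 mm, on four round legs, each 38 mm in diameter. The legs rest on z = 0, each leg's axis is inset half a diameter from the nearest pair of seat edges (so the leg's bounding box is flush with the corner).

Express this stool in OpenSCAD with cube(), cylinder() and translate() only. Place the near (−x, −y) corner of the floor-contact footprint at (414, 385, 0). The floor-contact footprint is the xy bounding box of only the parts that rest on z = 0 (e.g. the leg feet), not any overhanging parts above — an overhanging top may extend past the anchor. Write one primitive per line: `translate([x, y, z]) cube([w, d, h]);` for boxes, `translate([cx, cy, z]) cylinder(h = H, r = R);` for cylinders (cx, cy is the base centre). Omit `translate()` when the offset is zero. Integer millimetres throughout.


translate([414, 385, 368]) cube([331, 277, 28]);
translate([433, 404, 0]) cylinder(h = 368, r = 19);
translate([726, 404, 0]) cylinder(h = 368, r = 19);
translate([433, 643, 0]) cylinder(h = 368, r = 19);
translate([726, 643, 0]) cylinder(h = 368, r = 19);


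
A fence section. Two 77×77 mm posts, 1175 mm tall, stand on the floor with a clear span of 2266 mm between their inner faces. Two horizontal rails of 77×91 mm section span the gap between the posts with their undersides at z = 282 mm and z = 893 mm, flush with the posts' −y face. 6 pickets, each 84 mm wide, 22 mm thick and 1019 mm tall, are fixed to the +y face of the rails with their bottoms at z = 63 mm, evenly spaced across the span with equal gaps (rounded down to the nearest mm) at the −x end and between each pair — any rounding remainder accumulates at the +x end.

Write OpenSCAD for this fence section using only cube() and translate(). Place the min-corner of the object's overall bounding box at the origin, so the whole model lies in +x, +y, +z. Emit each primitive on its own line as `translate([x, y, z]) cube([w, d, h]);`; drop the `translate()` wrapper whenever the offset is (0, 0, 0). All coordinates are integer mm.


cube([77, 77, 1175]);
translate([2343, 0, 0]) cube([77, 77, 1175]);
translate([77, 0, 282]) cube([2266, 77, 91]);
translate([77, 0, 893]) cube([2266, 77, 91]);
translate([328, 77, 63]) cube([84, 22, 1019]);
translate([663, 77, 63]) cube([84, 22, 1019]);
translate([998, 77, 63]) cube([84, 22, 1019]);
translate([1333, 77, 63]) cube([84, 22, 1019]);
translate([1668, 77, 63]) cube([84, 22, 1019]);
translate([2003, 77, 63]) cube([84, 22, 1019]);


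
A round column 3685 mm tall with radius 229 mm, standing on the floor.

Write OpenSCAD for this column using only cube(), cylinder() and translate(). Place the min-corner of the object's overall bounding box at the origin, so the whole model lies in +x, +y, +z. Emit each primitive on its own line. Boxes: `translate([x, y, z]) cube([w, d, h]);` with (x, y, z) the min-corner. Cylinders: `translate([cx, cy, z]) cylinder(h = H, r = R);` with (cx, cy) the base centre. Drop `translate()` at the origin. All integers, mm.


translate([229, 229, 0]) cylinder(h = 3685, r = 229);


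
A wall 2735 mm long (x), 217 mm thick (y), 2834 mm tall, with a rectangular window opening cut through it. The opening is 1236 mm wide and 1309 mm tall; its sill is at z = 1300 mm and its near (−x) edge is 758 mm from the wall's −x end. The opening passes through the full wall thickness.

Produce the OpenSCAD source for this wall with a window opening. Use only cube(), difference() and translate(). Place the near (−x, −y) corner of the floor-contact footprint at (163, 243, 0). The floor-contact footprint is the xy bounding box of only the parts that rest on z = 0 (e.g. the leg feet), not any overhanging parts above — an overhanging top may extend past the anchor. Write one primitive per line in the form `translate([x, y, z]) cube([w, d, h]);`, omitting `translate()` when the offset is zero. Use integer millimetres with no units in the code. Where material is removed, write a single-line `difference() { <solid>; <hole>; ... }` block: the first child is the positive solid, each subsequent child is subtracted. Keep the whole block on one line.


difference() { translate([163, 243, 0]) cube([2735, 217, 2834]); translate([921, 243, 1300]) cube([1236, 217, 1309]); }


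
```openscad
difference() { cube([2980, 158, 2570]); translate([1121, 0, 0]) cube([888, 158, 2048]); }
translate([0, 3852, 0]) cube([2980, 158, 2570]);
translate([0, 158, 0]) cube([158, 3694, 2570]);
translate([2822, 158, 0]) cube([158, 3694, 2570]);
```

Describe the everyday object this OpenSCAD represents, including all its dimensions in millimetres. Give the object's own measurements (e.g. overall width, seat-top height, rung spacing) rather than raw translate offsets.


A single room: four walls, each 2570 mm tall and 158 mm thick, enclosing an outside footprint 2980×4010 mm (x × y), no floor or roof. The front and back walls (−y and +y sides) run the full x-width; the side walls fit between their inner faces. A door opening 888 mm wide and 2048 mm tall is cut through the front wall from the floor up, its −x edge 1121 mm from the wall's −x end.


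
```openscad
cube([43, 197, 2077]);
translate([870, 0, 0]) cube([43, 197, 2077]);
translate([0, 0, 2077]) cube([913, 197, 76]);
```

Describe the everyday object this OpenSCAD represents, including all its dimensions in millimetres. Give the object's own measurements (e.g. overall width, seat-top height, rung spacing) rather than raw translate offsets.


A door frame. The clear opening is 827 mm wide and 2077 mm high. Two 43 mm wide jambs, 197 mm deep, stand either side of the opening from the floor to the top of the opening. A 76 mm thick head sits across the top of both jambs, spanning the full outside width of the frame.


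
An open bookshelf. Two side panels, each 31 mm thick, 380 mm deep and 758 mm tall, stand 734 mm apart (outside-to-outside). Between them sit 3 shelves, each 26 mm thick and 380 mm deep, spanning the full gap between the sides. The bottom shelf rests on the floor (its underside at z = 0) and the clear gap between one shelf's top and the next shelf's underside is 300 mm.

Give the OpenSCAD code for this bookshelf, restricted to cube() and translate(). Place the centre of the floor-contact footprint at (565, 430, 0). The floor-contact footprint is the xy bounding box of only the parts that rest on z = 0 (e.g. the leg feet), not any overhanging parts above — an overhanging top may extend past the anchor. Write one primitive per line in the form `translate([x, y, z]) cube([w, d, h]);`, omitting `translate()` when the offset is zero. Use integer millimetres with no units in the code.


translate([198, 240, 0]) cube([31, 380, 758]);
translate([901, 240, 0]) cube([31, 380, 758]);
translate([229, 240, 0]) cube([672, 380, 26]);
translate([229, 240, 326]) cube([672, 380, 26]);
translate([229, 240, 652]) cube([672, 380, 26]);


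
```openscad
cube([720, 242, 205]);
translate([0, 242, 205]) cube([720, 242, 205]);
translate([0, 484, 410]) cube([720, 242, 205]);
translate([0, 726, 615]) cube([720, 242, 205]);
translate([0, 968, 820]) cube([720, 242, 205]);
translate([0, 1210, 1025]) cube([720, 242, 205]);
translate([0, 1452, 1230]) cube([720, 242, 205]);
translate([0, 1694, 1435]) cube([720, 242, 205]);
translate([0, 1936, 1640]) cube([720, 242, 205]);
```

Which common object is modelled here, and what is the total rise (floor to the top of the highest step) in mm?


A staircase. The total rise is 1845 mm.

9 identical blocks, each offset up and back from the previous — a staircase. Each step is 205 mm tall and there are 9 of them, so the total rise is 9 × 205 = 1845 mm.


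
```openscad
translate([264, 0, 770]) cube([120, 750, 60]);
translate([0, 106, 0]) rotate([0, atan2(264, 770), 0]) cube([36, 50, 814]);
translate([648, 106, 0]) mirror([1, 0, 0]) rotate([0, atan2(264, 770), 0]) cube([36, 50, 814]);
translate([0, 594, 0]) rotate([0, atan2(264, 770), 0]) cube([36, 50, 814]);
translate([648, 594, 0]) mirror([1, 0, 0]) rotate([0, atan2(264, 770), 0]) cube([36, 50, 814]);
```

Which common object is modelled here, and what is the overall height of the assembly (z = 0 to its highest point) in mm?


A sawhorse. The overall height is 830 mm.

A beam across two mirrored pairs of raked legs — a sawhorse. The beam's underside is at z = 770 (matching the legs' vertical rise in atan2(264, 770)) and the beam is 60 mm tall, so its top is at 770 + 60 = 830 mm. The raked legs top out at the beam's underside, so that is the highest point.


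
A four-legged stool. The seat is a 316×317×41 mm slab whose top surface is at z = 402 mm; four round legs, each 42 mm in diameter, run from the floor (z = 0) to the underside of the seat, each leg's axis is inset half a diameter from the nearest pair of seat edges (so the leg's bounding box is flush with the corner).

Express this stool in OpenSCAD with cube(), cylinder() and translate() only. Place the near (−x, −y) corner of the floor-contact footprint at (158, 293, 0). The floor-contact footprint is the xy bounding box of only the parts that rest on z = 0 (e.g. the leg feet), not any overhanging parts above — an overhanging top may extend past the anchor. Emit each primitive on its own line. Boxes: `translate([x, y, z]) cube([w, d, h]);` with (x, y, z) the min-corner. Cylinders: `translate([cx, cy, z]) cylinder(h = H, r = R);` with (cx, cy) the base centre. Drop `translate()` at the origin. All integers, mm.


translate([158, 293, 361]) cube([316, 317, 41]);
translate([179, 314, 0]) cylinder(h = 361, r = 21);
translate([453, 314, 0]) cylinder(h = 361, r = 21);
translate([179, 589, 0]) cylinder(h = 361, r = 21);
translate([453, 589, 0]) cylinder(h = 361, r = 21);


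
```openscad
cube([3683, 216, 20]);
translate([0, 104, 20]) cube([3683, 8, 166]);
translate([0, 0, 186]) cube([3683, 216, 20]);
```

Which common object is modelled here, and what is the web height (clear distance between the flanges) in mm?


An I-beam. The web height is 166 mm.

Two wide flanges with a thin centred web — an I-beam. Overall 206 mm minus two 20 mm flanges gives a web of 206 − 2·20 = 166 mm.


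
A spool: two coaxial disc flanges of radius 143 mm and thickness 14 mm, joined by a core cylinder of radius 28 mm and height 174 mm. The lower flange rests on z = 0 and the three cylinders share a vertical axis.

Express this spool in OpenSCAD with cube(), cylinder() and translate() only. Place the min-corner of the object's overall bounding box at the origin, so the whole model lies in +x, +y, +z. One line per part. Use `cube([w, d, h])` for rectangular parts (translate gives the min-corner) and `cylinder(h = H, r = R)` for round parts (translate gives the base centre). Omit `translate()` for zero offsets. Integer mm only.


translate([143, 143, 0]) cylinder(h = 14, r = 143);
translate([143, 143, 14]) cylinder(h = 174, r = 28);
translate([143, 143, 188]) cylinder(h = 14, r = 143);


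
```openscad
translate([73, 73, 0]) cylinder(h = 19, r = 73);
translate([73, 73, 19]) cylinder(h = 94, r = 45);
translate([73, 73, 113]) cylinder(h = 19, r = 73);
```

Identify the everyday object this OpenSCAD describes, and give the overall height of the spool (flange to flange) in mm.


A spool. The overall height is 132 mm.

Three coaxial cylinders, large–small–large — a spool. Two 19 mm flanges and a 94 mm core give 19 + 94 + 19 = 132 mm.


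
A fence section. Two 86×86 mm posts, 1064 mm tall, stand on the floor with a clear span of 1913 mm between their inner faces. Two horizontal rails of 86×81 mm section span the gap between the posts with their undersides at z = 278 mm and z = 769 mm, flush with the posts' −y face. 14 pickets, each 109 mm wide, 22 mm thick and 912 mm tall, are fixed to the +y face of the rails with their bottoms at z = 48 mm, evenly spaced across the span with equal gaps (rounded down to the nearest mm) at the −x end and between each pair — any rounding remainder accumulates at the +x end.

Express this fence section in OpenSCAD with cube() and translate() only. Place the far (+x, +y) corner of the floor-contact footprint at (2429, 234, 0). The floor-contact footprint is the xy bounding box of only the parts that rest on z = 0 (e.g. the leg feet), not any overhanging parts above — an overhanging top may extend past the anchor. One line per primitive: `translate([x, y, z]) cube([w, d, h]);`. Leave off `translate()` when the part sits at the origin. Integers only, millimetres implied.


translate([344, 148, 0]) cube([86, 86, 1064]);
translate([2343, 148, 0]) cube([86, 86, 1064]);
translate([430, 148, 278]) cube([1913, 86, 81]);
translate([430, 148, 769]) cube([1913, 86, 81]);
translate([455, 234, 48]) cube([109, 22, 912]);
translate([589, 234, 48]) cube([109, 22, 912]);
translate([723, 234, 48]) cube([109, 22, 912]);
translate([857, 234, 48]) cube([109, 22, 912]);
translate([991, 234, 48]) cube([109, 22, 912]);
translate([1125, 234, 48]) cube([109, 22, 912]);
translate([1259, 234, 48]) cube([109, 22, 912]);
translate([1393, 234, 48]) cube([109, 22, 912]);
translate([1527, 234, 48]) cube([109, 22, 912]);
translate([1661, 234, 48]) cube([109, 22, 912]);
translate([1795, 234, 48]) cube([109, 22, 912]);
translate([1929, 234, 48]) cube([109, 22, 912]);
translate([2063, 234, 48]) cube([109, 22, 912]);
translate([2197, 234, 48]) cube([109, 22, 912]);


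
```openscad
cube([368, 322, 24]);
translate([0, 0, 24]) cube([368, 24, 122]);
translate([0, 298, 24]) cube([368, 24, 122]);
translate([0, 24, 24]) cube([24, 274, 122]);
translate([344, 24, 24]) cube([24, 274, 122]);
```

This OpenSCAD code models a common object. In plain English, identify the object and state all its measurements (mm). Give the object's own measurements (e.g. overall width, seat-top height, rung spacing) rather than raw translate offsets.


An open-topped rectangular box: outside dimensions 368×322×146 mm, with a uniform wall and base thickness of 24 mm. The base is a full 368×322 slab on the floor; four walls sit on top of the base. The front and back walls (the −y and +y sides) span the full width; the two side walls fit between them.


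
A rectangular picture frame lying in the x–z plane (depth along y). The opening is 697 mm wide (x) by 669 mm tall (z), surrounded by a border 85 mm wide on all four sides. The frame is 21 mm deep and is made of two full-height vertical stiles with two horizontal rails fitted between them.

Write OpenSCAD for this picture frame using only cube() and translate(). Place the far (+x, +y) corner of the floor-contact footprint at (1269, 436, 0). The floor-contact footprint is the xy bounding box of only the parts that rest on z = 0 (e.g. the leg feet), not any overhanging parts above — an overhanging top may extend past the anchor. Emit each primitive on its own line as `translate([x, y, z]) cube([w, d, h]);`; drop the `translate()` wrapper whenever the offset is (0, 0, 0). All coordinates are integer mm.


translate([402, 415, 0]) cube([85, 21, 839]);
translate([1184, 415, 0]) cube([85, 21, 839]);
translate([487, 415, 0]) cube([697, 21, 85]);
translate([487, 415, 754]) cube([697, 21, 85]);


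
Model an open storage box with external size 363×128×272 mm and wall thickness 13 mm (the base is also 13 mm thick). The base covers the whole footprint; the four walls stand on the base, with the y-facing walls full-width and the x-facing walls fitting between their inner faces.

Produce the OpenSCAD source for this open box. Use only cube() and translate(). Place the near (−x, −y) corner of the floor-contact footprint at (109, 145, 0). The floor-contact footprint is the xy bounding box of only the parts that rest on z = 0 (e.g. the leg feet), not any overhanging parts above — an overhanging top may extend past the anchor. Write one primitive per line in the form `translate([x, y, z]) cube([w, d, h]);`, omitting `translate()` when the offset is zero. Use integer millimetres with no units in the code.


translate([109, 145, 0]) cube([363, 128, 13]);
translate([109, 145, 13]) cube([363, 13, 259]);
translate([109, 260, 13]) cube([363, 13, 259]);
translate([109, 158, 13]) cube([13, 102, 259]);
translate([459, 158, 13]) cube([13, 102, 259]);


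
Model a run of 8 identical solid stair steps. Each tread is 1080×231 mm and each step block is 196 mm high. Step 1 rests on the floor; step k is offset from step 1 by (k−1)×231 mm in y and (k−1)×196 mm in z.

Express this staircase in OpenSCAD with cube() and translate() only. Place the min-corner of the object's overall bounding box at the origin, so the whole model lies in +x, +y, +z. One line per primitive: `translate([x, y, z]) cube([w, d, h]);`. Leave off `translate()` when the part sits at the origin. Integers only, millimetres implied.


cube([1080, 231, 196]);
translate([0, 231, 196]) cube([1080, 231, 196]);
translate([0, 462, 392]) cube([1080, 231, 196]);
translate([0, 693, 588]) cube([1080, 231, 196]);
translate([0, 924, 784]) cube([1080, 231, 196]);
translate([0, 1155, 980]) cube([1080, 231, 196]);
translate([0, 1386, 1176]) cube([1080, 231, 196]);
translate([0, 1617, 1372]) cube([1080, 231, 196]);


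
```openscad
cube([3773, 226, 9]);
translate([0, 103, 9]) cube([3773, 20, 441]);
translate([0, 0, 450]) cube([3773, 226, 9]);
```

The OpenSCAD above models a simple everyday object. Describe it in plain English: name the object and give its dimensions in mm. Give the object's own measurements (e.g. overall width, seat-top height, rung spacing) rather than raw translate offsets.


An I-beam lying along x, 3773 mm long. Overall section height 459 mm. Two flanges 226 mm wide (y) and 9 mm thick, one on the floor and one at the top; a web 20 mm thick runs between them, centred on the flange width.


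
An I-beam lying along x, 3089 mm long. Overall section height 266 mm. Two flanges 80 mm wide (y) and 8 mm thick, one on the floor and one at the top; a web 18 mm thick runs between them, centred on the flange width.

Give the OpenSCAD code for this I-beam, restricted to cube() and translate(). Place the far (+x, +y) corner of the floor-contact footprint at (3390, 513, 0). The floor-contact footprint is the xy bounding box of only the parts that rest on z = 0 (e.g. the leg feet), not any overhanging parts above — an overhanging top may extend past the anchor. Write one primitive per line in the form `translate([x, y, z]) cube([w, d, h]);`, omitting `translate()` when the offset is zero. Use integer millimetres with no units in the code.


translate([301, 433, 0]) cube([3089, 80, 8]);
translate([301, 464, 8]) cube([3089, 18, 250]);
translate([301, 433, 258]) cube([3089, 80, 8]);


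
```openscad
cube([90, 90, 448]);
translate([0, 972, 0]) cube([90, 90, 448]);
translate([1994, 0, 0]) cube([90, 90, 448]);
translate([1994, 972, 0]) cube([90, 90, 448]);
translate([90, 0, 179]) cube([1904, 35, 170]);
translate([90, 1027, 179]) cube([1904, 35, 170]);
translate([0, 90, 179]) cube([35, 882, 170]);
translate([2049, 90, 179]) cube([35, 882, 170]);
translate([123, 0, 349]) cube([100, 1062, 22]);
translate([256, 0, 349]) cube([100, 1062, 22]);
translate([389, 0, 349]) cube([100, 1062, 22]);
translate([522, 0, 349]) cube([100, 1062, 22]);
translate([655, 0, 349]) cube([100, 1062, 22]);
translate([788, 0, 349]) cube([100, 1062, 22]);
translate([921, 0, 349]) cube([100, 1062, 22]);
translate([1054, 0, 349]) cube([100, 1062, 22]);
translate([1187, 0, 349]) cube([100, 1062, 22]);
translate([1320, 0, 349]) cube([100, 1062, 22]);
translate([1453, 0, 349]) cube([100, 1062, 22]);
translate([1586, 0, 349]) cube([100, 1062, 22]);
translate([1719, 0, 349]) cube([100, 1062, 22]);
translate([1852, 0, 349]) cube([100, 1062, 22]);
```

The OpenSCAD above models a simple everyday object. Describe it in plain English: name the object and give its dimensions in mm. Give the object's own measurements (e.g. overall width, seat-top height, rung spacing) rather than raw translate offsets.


A bed frame 2084 mm long (x) by 1062 mm wide (y). Four 90×90 mm corner posts, 448 mm tall, at the corners of the footprint. Four rails of 35 mm thickness and 170 mm height run between adjacent posts with their undersides at z = 179 mm, their outer faces flush with the outside of the frame (the two x-running rails run between the posts' inner faces; the two y-running rails run between the posts' inner faces). 14 slats, each 100 mm wide (x) and 22 mm thick, lie across the top of the two x-running rails, running the full 1062 mm width of the frame in y; along x they sit between the end posts with a 33 mm gap after the −x posts and between neighbouring slats, leaving 42 mm before the +x posts.


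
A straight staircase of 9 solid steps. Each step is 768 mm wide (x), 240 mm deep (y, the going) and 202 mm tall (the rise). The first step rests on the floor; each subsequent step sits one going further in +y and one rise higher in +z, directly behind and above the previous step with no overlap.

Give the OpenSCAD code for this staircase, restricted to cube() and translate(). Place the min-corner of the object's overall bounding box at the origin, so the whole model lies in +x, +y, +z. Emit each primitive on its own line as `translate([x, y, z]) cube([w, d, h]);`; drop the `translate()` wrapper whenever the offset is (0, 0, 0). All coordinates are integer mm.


cube([768, 240, 202]);
translate([0, 240, 202]) cube([768, 240, 202]);
translate([0, 480, 404]) cube([768, 240, 202]);
translate([0, 720, 606]) cube([768, 240, 202]);
translate([0, 960, 808]) cube([768, 240, 202]);
translate([0, 1200, 1010]) cube([768, 240, 202]);
translate([0, 1440, 1212]) cube([768, 240, 202]);
translate([0, 1680, 1414]) cube([768, 240, 202]);
translate([0, 1920, 1616]) cube([768, 240, 202]);


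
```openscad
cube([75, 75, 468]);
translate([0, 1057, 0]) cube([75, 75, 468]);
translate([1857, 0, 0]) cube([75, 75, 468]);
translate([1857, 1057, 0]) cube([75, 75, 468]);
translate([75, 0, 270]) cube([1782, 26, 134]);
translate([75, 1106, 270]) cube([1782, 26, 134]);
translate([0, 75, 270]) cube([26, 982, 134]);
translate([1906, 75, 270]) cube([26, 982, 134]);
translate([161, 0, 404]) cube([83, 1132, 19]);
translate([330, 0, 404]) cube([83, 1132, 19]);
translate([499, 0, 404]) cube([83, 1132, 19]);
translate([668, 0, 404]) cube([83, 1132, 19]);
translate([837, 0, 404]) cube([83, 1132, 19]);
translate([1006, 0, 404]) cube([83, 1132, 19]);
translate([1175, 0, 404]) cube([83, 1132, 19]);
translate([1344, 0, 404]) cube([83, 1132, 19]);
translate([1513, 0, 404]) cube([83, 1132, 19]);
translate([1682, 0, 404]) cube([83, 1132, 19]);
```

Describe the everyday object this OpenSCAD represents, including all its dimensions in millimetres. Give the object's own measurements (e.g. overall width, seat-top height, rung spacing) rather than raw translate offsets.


A bed frame 1932 mm long (x) by 1132 mm wide (y). Four 75×75 mm corner posts, 468 mm tall, at the corners of the footprint. Four rails of 26 mm thickness and 134 mm height run between adjacent posts with their undersides at z = 270 mm, their outer faces flush with the outside of the frame (the two x-running rails run between the posts' inner faces; the two y-running rails run between the posts' inner faces). 10 slats, each 83 mm wide (x) and 19 mm thick, lie across the top of the two x-running rails, running the full 1132 mm width of the frame in y; along x they sit between the end posts with a 86 mm gap after the −x posts and between neighbouring slats, leaving 92 mm before the +x posts.
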